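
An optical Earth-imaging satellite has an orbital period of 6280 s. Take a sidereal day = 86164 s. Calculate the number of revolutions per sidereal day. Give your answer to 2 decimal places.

13.72

Orbits per sidereal day = 86164 / 6280.0 = 13.720.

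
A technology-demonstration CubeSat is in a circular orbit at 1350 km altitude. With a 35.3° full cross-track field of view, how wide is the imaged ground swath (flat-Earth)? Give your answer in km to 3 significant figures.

859 km

Half-angle = 35.3°/2 = 17.65°.
Swath width ≈ 2h·tan(θ/2) = 2 × 1350 × tan(17.65°) = 859.1 km.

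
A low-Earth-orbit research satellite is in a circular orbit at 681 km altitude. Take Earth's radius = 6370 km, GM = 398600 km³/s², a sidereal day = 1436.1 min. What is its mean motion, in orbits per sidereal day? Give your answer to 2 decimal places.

14.62

Semi-major axis a = 6370 + 681 = 7051 km. Period T = 2π√(a³/μ) = 2π√(7051³/398600) = 5892.3 s = 98.21 min.
Orbits per sidereal day = 86166 / 5892.3 = 14.623.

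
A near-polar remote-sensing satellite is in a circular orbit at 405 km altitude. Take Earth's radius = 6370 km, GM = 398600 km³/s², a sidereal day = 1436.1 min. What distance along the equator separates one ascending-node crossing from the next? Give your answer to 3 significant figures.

Semi-major axis a = 6370 + 405 = 6775 km. Period T = 2π√(a³/μ) = 2π√(6775³/398600) = 5549.8 s = 92.50 min.
During one orbit Earth rotates (5549.8 / 86166) × 360° = 23.19°.
At the equator that is 23.19° × (2π·6370/360) km/° = 23.19 × 111.2 = 2578 km.

2580 km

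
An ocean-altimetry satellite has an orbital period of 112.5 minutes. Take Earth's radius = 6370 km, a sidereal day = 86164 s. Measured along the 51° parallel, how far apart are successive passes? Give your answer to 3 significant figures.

1970 km

T = 112.5 min = 6750.0 s.
Node shift per orbit = (6750.0/86164) × 360° = 28.20°.
Equatorial spacing = 28.20 × 111.2 km/° = 3135 km.
At 51° latitude, spacing = 3135 × cos(51°) = 1973 km.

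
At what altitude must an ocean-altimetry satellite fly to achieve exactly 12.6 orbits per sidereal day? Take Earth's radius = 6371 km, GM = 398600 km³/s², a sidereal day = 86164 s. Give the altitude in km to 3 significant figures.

Required period T = 86164 / 12.6 = 6838.4 s.
From T = 2π√(a³/μ): a = (μ T²/4π²)^(1/3) = (398600 × 6838.4² / 4π²)^(1/3) = 7787 km.
Altitude h = a − R = 7787 − 6371 = 1416 km.

1420 km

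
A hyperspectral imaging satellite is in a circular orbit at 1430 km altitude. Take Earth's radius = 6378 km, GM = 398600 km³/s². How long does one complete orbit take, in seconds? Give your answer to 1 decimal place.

Semi-major axis a = 6378 + 1430 = 7808 km. Period T = 2π√(a³/μ) = 2π√(7808³/398600) = 6866.3 s = 114.44 min.

6866.3 seconds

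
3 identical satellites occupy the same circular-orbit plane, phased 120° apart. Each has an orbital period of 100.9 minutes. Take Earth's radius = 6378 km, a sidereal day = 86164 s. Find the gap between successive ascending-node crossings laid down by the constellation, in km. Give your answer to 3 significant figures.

T = 100.9 min = 6054.0 s.
Single-satellite node shift = (6054.0/86164) × 360° = 25.29°.
With 3 satellites evenly phased, successive equator crossings are 25.29/3 = 8.431° apart.
That is 8.431 × 111.3 = 939 km at the equator.

939 km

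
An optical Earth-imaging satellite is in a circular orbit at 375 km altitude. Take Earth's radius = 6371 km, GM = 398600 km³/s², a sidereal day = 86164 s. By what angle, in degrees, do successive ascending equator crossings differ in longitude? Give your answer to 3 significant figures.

23.0°

Semi-major axis a = 6371 + 375 = 6746 km. Period T = 2π√(a³/μ) = 2π√(6746³/398600) = 5514.2 s = 91.90 min.
During one orbit Earth rotates (5514.2 / 86164) × 360° = 23.04°.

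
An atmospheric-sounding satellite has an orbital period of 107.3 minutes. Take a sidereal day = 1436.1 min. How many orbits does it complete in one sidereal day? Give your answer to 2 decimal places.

13.38

T = 107.3 min = 6438.0 s.
Orbits per sidereal day = 86166 / 6438.0 = 13.384.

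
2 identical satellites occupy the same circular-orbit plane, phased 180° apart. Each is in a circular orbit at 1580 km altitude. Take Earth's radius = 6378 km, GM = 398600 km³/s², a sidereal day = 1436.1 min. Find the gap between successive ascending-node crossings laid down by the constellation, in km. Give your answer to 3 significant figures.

Semi-major axis a = 6378 + 1580 = 7958 km. Period T = 2π√(a³/μ) = 2π√(7958³/398600) = 7065.1 s = 117.75 min.
Single-satellite node shift = (7065.1/86166) × 360° = 29.52°.
With 2 satellites evenly phased, successive equator crossings are 29.52/2 = 14.759° apart.
That is 14.759 × 111.3 = 1643 km at the equator.

1640 km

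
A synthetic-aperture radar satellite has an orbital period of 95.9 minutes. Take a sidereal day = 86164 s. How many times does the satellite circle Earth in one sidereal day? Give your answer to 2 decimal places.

T = 95.9 min = 5754.0 s.
Orbits per sidereal day = 86164 / 5754.0 = 14.975.

14.97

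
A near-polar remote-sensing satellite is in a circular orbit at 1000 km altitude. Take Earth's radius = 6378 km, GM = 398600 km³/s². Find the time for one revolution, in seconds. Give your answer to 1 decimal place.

6306.9 seconds

Semi-major axis a = 6378 + 1000 = 7378 km. Period T = 2π√(a³/μ) = 2π√(7378³/398600) = 6306.9 s = 105.12 min.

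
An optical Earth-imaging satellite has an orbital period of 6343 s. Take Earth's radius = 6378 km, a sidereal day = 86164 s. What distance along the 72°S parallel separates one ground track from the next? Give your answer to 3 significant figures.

912 km

Node shift per orbit = (6343.0/86164) × 360° = 26.50°.
Equatorial spacing = 26.50 × 111.3 km/° = 2950 km.
At 72° latitude, spacing = 2950 × cos(72°) = 912 km.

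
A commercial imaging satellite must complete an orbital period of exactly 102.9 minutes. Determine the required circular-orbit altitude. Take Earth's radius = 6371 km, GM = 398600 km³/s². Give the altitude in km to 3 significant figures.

T = 102.9 min = 6174.0 s.
From T = 2π√(a³/μ): a = (μ T²/4π²)^(1/3) = (398600 × 6174.0² / 4π²)^(1/3) = 7274 km.
Altitude h = a − R = 7274 − 6371 = 903 km.

903 km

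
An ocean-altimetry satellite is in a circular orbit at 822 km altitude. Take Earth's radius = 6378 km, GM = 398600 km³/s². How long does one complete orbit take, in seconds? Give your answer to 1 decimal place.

Semi-major axis a = 6378 + 822 = 7200 km. Period T = 2π√(a³/μ) = 2π√(7200³/398600) = 6080.1 s = 101.33 min.

6080.1 seconds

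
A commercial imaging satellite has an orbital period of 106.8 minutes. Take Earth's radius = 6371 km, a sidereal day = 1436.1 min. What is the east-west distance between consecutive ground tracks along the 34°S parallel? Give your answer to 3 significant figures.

T = 106.8 min = 6408.0 s.
Node shift per orbit = (6408.0/86166) × 360° = 26.77°.
Equatorial spacing = 26.77 × 111.2 km/° = 2977 km.
At 34° latitude, spacing = 2977 × cos(34°) = 2468 km.

2470 km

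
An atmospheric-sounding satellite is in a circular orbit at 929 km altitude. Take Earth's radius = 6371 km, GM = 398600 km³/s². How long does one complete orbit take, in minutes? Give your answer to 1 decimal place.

103.5 min

Semi-major axis a = 6371 + 929 = 7300 km. Period T = 2π√(a³/μ) = 2π√(7300³/398600) = 6207.2 s = 103.45 min.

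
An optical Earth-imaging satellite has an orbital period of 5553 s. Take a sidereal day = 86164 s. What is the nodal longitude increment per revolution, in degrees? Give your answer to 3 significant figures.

23.2°

During one orbit Earth rotates (5553.0 / 86164) × 360° = 23.20°.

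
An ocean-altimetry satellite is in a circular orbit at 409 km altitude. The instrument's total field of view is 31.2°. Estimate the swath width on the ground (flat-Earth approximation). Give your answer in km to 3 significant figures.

Half-angle = 31.2°/2 = 15.6°.
Swath width ≈ 2h·tan(θ/2) = 2 × 409 × tan(15.6°) = 228.4 km.

228 km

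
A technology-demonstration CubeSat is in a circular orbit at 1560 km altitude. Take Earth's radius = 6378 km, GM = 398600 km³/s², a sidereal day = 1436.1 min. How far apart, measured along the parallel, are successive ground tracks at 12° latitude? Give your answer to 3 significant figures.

Semi-major axis a = 6378 + 1560 = 7938 km. Period T = 2π√(a³/μ) = 2π√(7938³/398600) = 7038.5 s = 117.31 min.
Node shift per orbit = (7038.5/86166) × 360° = 29.41°.
Equatorial spacing = 29.41 × 111.3 km/° = 3273 km.
At 12° latitude, spacing = 3273 × cos(12°) = 3202 km.

3200 km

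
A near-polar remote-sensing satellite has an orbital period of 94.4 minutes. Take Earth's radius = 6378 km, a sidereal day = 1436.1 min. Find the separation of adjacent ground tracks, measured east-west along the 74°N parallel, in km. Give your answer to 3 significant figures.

726 km

T = 94.4 min = 5664.0 s.
Node shift per orbit = (5664.0/86166) × 360° = 23.66°.
Equatorial spacing = 23.66 × 111.3 km/° = 2634 km.
At 74° latitude, spacing = 2634 × cos(74°) = 726 km.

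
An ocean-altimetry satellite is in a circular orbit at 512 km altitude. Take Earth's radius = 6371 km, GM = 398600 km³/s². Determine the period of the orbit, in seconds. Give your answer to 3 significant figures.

Semi-major axis a = 6371 + 512 = 6883 km. Period T = 2π√(a³/μ) = 2π√(6883³/398600) = 5683.0 s = 94.72 min.

5680 seconds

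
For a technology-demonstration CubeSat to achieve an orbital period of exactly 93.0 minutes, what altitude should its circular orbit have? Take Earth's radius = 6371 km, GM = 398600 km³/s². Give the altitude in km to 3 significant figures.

T = 93.0 min = 5580.0 s.
From T = 2π√(a³/μ): a = (μ T²/4π²)^(1/3) = (398600 × 5580.0² / 4π²)^(1/3) = 6800 km.
Altitude h = a − R = 6800 − 6371 = 429 km.

429 km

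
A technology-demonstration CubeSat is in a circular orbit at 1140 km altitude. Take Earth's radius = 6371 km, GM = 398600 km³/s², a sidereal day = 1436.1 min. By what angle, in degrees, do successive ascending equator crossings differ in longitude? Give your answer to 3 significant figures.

Semi-major axis a = 6371 + 1140 = 7511 km. Period T = 2π√(a³/μ) = 2π√(7511³/398600) = 6478.3 s = 107.97 min.
During one orbit Earth rotates (6478.3 / 86166) × 360° = 27.07°.

27.1°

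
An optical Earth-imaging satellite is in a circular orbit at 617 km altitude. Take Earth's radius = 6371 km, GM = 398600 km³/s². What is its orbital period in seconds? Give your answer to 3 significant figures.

5810 seconds

Semi-major axis a = 6371 + 617 = 6988 km. Period T = 2π√(a³/μ) = 2π√(6988³/398600) = 5813.5 s = 96.89 min.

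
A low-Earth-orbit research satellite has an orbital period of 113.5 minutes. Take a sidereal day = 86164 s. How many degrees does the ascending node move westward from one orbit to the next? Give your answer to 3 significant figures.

T = 113.5 min = 6810.0 s.
During one orbit Earth rotates (6810.0 / 86164) × 360° = 28.45°.

28.5°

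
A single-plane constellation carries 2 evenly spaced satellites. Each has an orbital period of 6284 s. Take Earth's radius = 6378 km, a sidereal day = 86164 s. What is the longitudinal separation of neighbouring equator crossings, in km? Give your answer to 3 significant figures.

Single-satellite node shift = (6284.0/86164) × 360° = 26.26°.
With 2 satellites evenly phased, successive equator crossings are 26.26/2 = 13.128° apart.
That is 13.128 × 111.3 = 1461 km at the equator.

1460 km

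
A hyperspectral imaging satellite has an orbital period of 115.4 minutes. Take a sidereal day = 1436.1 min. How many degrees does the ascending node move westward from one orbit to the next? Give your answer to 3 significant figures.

28.9°

T = 115.4 min = 6924.0 s.
During one orbit Earth rotates (6924.0 / 86166) × 360° = 28.93°.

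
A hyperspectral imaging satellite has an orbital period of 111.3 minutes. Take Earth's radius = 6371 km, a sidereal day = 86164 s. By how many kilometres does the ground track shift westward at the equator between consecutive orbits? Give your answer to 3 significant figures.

3100 km

T = 111.3 min = 6678.0 s.
During one orbit Earth rotates (6678.0 / 86164) × 360° = 27.90°.
At the equator that is 27.90° × (2π·6371/360) km/° = 27.90 × 111.2 = 3102 km.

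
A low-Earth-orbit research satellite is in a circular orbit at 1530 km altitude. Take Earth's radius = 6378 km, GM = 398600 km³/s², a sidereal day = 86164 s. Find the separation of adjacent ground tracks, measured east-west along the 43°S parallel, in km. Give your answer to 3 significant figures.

2380 km

Semi-major axis a = 6378 + 1530 = 7908 km. Period T = 2π√(a³/μ) = 2π√(7908³/398600) = 6998.6 s = 116.64 min.
Node shift per orbit = (6998.6/86164) × 360° = 29.24°.
Equatorial spacing = 29.24 × 111.3 km/° = 3255 km.
At 43° latitude, spacing = 3255 × cos(43°) = 2381 km.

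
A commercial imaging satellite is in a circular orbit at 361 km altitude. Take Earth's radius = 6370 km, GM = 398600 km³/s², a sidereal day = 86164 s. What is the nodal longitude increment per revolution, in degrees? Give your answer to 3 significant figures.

Semi-major axis a = 6370 + 361 = 6731 km. Period T = 2π√(a³/μ) = 2π√(6731³/398600) = 5495.8 s = 91.60 min.
During one orbit Earth rotates (5495.8 / 86164) × 360° = 22.96°.

23.0°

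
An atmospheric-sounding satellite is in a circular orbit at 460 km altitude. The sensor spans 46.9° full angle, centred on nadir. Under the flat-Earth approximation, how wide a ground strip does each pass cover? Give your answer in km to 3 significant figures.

399 km

Half-angle = 46.9°/2 = 23.45°.
Swath width ≈ 2h·tan(θ/2) = 2 × 460 × tan(23.45°) = 399.1 km.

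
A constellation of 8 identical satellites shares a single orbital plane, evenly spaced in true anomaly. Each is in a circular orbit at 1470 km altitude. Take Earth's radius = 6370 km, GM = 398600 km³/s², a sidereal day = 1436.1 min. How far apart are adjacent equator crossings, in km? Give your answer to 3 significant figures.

Semi-major axis a = 6370 + 1470 = 7840 km. Period T = 2π√(a³/μ) = 2π√(7840³/398600) = 6908.5 s = 115.14 min.
Single-satellite node shift = (6908.5/86166) × 360° = 28.86°.
With 8 satellites evenly phased, successive equator crossings are 28.86/8 = 3.608° apart.
That is 3.608 × 111.2 = 401 km at the equator.

401 km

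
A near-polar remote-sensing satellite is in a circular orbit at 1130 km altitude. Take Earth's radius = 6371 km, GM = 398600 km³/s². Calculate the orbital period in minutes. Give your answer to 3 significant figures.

108 min

Semi-major axis a = 6371 + 1130 = 7501 km. Period T = 2π√(a³/μ) = 2π√(7501³/398600) = 6465.3 s = 107.76 min.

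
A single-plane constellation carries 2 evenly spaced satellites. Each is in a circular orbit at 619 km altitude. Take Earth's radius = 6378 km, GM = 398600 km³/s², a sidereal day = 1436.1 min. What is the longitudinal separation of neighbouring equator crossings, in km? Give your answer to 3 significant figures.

Semi-major axis a = 6378 + 619 = 6997 km. Period T = 2π√(a³/μ) = 2π√(6997³/398600) = 5824.8 s = 97.08 min.
Single-satellite node shift = (5824.8/86166) × 360° = 24.34°.
With 2 satellites evenly phased, successive equator crossings are 24.34/2 = 12.168° apart.
That is 12.168 × 111.3 = 1354 km at the equator.

1350 km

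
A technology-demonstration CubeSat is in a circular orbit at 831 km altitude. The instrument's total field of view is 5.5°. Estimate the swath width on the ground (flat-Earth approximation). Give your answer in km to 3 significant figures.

79.8 km

Half-angle = 5.5°/2 = 2.75°.
Swath width ≈ 2h·tan(θ/2) = 2 × 831 × tan(2.75°) = 79.8 km.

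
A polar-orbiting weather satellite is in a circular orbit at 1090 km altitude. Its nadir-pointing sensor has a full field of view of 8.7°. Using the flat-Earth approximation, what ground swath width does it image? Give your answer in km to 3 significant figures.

Half-angle = 8.7°/2 = 4.35°.
Swath width ≈ 2h·tan(θ/2) = 2 × 1090 × tan(4.35°) = 165.8 km.

166 km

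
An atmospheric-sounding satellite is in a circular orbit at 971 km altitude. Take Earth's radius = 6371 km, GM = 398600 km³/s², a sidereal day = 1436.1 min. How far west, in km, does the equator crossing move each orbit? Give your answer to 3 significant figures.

2910 km

Semi-major axis a = 6371 + 971 = 7342 km. Period T = 2π√(a³/μ) = 2π√(7342³/398600) = 6260.8 s = 104.35 min.
During one orbit Earth rotates (6260.8 / 86166) × 360° = 26.16°.
At the equator that is 26.16° × (2π·6371/360) km/° = 26.16 × 111.2 = 2909 km.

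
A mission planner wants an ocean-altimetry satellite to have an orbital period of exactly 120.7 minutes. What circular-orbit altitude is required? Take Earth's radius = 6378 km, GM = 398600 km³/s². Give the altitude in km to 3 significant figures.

T = 120.7 min = 7242.0 s.
From T = 2π√(a³/μ): a = (μ T²/4π²)^(1/3) = (398600 × 7242.0² / 4π²)^(1/3) = 8090 km.
Altitude h = a − R = 8090 − 6378 = 1712 km.

1710 km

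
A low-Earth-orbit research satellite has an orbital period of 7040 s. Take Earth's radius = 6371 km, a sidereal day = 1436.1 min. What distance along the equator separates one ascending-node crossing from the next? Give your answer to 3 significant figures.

3270 km

During one orbit Earth rotates (7040.0 / 86166) × 360° = 29.41°.
At the equator that is 29.41° × (2π·6371/360) km/° = 29.41 × 111.2 = 3271 km.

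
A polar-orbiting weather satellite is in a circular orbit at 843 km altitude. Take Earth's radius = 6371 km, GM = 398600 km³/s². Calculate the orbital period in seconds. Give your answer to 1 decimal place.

Semi-major axis a = 6371 + 843 = 7214 km. Period T = 2π√(a³/μ) = 2π√(7214³/398600) = 6097.8 s = 101.63 min.

6097.8 seconds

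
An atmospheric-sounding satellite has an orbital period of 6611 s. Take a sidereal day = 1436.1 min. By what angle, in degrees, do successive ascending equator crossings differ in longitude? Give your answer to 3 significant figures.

27.6°

During one orbit Earth rotates (6611.0 / 86166) × 360° = 27.62°.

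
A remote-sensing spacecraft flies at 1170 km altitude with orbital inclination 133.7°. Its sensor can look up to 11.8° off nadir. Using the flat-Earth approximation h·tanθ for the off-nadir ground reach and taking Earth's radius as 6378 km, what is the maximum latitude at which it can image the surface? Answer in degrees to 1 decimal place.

Retrograde orbit: the ground track reaches ±(180° − i) = ±(180 − 133.7) = ±46.3°.
Sensor half-swath on the ground ≈ 1170·tan(11.8°) = 244 km = 2.20° of latitude.
Maximum observable latitude ≈ 46.3 + 2.20 = 48.5°.

48.5°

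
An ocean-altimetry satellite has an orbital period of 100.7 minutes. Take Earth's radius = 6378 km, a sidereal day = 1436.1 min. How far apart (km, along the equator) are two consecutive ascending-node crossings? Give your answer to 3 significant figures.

2810 km

T = 100.7 min = 6042.0 s.
During one orbit Earth rotates (6042.0 / 86166) × 360° = 25.24°.
At the equator that is 25.24° × (2π·6378/360) km/° = 25.24 × 111.3 = 2810 km.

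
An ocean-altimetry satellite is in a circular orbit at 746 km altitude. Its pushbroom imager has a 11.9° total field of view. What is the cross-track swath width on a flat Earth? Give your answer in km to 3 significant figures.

155 km

Half-angle = 11.9°/2 = 5.95°.
Swath width ≈ 2h·tan(θ/2) = 2 × 746 × tan(5.95°) = 155.5 km.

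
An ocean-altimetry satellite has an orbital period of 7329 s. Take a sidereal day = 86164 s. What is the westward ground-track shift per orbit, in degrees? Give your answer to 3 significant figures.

During one orbit Earth rotates (7329.0 / 86164) × 360° = 30.62°.

30.6°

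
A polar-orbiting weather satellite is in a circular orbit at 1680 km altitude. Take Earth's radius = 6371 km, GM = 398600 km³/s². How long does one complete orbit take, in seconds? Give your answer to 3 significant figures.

Semi-major axis a = 6371 + 1680 = 8051 km. Period T = 2π√(a³/μ) = 2π√(8051³/398600) = 7189.3 s = 119.82 min.

7190 seconds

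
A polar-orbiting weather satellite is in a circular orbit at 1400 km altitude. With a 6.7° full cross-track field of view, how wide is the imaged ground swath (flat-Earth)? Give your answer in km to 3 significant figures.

164 km

Half-angle = 6.7°/2 = 3.35°.
Swath width ≈ 2h·tan(θ/2) = 2 × 1400 × tan(3.35°) = 163.9 km.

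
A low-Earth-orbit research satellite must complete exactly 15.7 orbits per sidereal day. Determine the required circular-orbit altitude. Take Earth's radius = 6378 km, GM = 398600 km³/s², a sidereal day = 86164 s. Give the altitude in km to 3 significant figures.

347 km

Required period T = 86164 / 15.7 = 5488.2 s.
From T = 2π√(a³/μ): a = (μ T²/4π²)^(1/3) = (398600 × 5488.2² / 4π²)^(1/3) = 6725 km.
Altitude h = a − R = 6725 − 6378 = 347 km.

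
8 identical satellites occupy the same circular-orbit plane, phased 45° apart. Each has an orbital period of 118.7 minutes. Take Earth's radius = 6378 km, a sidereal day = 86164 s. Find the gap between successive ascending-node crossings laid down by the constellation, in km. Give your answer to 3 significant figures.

T = 118.7 min = 7122.0 s.
Single-satellite node shift = (7122.0/86164) × 360° = 29.76°.
With 8 satellites evenly phased, successive equator crossings are 29.76/8 = 3.720° apart.
That is 3.720 × 111.3 = 414 km at the equator.

414 km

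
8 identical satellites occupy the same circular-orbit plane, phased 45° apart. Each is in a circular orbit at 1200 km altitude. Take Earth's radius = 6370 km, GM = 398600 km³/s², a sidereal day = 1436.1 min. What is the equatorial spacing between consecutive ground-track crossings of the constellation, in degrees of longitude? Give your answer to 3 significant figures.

3.42°

Semi-major axis a = 6370 + 1200 = 7570 km. Period T = 2π√(a³/μ) = 2π√(7570³/398600) = 6554.7 s = 109.25 min.
Single-satellite node shift = (6554.7/86166) × 360° = 27.39°.
With 8 satellites evenly phased, successive equator crossings are 27.39/8 = 3.423° apart.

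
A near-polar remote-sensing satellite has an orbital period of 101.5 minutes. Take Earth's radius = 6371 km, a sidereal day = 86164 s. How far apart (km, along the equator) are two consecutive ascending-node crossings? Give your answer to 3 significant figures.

T = 101.5 min = 6090.0 s.
During one orbit Earth rotates (6090.0 / 86164) × 360° = 25.44°.
At the equator that is 25.44° × (2π·6371/360) km/° = 25.44 × 111.2 = 2829 km.

2830 km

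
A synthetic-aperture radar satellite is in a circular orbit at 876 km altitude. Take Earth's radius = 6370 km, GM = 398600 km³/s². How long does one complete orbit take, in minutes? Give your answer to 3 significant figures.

102 min

Semi-major axis a = 6370 + 876 = 7246 km. Period T = 2π√(a³/μ) = 2π√(7246³/398600) = 6138.4 s = 102.31 min.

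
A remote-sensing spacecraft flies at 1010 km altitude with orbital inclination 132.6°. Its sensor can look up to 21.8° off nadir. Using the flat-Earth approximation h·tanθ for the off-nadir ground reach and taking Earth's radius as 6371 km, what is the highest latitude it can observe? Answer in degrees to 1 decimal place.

Retrograde orbit: the ground track reaches ±(180° − i) = ±(180 − 132.6) = ±47.4°.
Sensor half-swath on the ground ≈ 1010·tan(21.8°) = 404 km = 3.63° of latitude.
Maximum observable latitude ≈ 47.4 + 3.63 = 51.0°.

51.0°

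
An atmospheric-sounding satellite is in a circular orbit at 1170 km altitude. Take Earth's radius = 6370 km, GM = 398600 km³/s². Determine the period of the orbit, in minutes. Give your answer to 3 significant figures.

Semi-major axis a = 6370 + 1170 = 7540 km. Period T = 2π√(a³/μ) = 2π√(7540³/398600) = 6515.8 s = 108.60 min.

109 min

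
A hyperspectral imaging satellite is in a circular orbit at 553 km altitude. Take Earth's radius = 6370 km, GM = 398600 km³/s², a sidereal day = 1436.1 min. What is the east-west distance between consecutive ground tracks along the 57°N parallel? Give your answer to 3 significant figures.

1450 km

Semi-major axis a = 6370 + 553 = 6923 km. Period T = 2π√(a³/μ) = 2π√(6923³/398600) = 5732.6 s = 95.54 min.
Node shift per orbit = (5732.6/86166) × 360° = 23.95°.
Equatorial spacing = 23.95 × 111.2 km/° = 2663 km.
At 57° latitude, spacing = 2663 × cos(57°) = 1450 km.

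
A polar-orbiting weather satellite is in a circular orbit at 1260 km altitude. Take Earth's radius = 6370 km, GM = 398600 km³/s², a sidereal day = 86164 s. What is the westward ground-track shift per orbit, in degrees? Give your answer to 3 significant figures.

27.7°

Semi-major axis a = 6370 + 1260 = 7630 km. Period T = 2π√(a³/μ) = 2π√(7630³/398600) = 6632.8 s = 110.55 min.
During one orbit Earth rotates (6632.8 / 86164) × 360° = 27.71°.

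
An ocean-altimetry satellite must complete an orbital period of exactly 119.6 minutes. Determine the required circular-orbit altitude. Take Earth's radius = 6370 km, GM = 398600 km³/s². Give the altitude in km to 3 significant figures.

T = 119.6 min = 7176.0 s.
From T = 2π√(a³/μ): a = (μ T²/4π²)^(1/3) = (398600 × 7176.0² / 4π²)^(1/3) = 8041 km.
Altitude h = a − R = 8041 − 6370 = 1671 km.

1670 km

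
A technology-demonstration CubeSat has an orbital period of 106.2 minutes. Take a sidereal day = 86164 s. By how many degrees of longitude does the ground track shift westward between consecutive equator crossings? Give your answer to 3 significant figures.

T = 106.2 min = 6372.0 s.
During one orbit Earth rotates (6372.0 / 86164) × 360° = 26.62°.

26.6°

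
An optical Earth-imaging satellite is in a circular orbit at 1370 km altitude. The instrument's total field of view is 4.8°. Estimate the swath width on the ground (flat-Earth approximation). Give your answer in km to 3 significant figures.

115 km

Half-angle = 4.8°/2 = 2.4°.
Swath width ≈ 2h·tan(θ/2) = 2 × 1370 × tan(2.4°) = 114.8 km.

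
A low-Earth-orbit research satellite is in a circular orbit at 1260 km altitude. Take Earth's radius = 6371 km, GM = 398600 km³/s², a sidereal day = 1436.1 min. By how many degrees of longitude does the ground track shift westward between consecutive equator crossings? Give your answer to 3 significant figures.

27.7°

Semi-major axis a = 6371 + 1260 = 7631 km. Period T = 2π√(a³/μ) = 2π√(7631³/398600) = 6634.1 s = 110.57 min.
During one orbit Earth rotates (6634.1 / 86166) × 360° = 27.72°.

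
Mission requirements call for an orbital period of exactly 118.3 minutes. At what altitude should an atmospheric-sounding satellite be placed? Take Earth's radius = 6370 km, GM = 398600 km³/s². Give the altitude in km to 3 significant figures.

1610 km

T = 118.3 min = 7098.0 s.
From T = 2π√(a³/μ): a = (μ T²/4π²)^(1/3) = (398600 × 7098.0² / 4π²)^(1/3) = 7983 km.
Altitude h = a − R = 7983 − 6370 = 1613 km.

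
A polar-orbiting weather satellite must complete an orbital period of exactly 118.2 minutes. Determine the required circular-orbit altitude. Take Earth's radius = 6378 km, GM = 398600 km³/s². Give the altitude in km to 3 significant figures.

T = 118.2 min = 7092.0 s.
From T = 2π√(a³/μ): a = (μ T²/4π²)^(1/3) = (398600 × 7092.0² / 4π²)^(1/3) = 7978 km.
Altitude h = a − R = 7978 − 6378 = 1600 km.

1600 km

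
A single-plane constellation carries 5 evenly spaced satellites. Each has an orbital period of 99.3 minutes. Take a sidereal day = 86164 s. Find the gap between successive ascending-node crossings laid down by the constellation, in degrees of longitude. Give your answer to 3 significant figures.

4.98°

T = 99.3 min = 5958.0 s.
Single-satellite node shift = (5958.0/86164) × 360° = 24.89°.
With 5 satellites evenly phased, successive equator crossings are 24.89/5 = 4.979° apart.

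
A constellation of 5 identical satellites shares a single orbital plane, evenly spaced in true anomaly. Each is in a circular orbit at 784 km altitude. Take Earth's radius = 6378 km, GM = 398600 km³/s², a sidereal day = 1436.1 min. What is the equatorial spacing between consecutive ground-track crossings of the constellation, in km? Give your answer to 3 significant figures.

Semi-major axis a = 6378 + 784 = 7162 km. Period T = 2π√(a³/μ) = 2π√(7162³/398600) = 6032.0 s = 100.53 min.
Single-satellite node shift = (6032.0/86166) × 360° = 25.20°.
With 5 satellites evenly phased, successive equator crossings are 25.20/5 = 5.040° apart.
That is 5.040 × 111.3 = 561 km at the equator.

561 km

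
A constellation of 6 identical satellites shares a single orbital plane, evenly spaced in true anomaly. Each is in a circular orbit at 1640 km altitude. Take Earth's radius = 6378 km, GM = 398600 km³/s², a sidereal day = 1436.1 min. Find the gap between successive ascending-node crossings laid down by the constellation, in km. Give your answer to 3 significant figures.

Semi-major axis a = 6378 + 1640 = 8018 km. Period T = 2π√(a³/μ) = 2π√(8018³/398600) = 7145.1 s = 119.09 min.
Single-satellite node shift = (7145.1/86166) × 360° = 29.85°.
With 6 satellites evenly phased, successive equator crossings are 29.85/6 = 4.975° apart.
That is 4.975 × 111.3 = 554 km at the equator.

554 km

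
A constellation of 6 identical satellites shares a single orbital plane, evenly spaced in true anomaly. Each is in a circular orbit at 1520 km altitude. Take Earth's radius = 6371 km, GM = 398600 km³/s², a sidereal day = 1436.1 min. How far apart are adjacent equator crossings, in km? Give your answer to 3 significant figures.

540 km

Semi-major axis a = 6371 + 1520 = 7891 km. Period T = 2π√(a³/μ) = 2π√(7891³/398600) = 6976.0 s = 116.27 min.
Single-satellite node shift = (6976.0/86166) × 360° = 29.15°.
With 6 satellites evenly phased, successive equator crossings are 29.15/6 = 4.858° apart.
That is 4.858 × 111.2 = 540 km at the equator.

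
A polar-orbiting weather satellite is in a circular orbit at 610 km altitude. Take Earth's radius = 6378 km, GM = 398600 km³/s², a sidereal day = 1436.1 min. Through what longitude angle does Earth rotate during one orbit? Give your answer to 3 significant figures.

24.3°

Semi-major axis a = 6378 + 610 = 6988 km. Period T = 2π√(a³/μ) = 2π√(6988³/398600) = 5813.5 s = 96.89 min.
During one orbit Earth rotates (5813.5 / 86166) × 360° = 24.29°.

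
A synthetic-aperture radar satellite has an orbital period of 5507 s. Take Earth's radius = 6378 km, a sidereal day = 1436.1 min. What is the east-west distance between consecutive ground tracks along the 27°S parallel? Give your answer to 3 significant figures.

2280 km

Node shift per orbit = (5507.0/86166) × 360° = 23.01°.
Equatorial spacing = 23.01 × 111.3 km/° = 2561 km.
At 27° latitude, spacing = 2561 × cos(27°) = 2282 km.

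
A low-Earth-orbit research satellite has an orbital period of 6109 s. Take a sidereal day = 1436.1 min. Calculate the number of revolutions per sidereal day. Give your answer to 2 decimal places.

14.10

Orbits per sidereal day = 86166 / 6109.0 = 14.105.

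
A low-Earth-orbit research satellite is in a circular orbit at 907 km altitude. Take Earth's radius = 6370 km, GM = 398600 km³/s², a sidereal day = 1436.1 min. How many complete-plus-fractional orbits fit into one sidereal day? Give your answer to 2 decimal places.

Semi-major axis a = 6370 + 907 = 7277 km. Period T = 2π√(a³/μ) = 2π√(7277³/398600) = 6177.9 s = 102.96 min.
Orbits per sidereal day = 86166 / 6177.9 = 13.947.

13.95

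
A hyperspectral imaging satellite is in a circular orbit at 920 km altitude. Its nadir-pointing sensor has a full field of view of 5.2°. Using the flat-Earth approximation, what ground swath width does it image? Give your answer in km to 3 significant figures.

Half-angle = 5.2°/2 = 2.6°.
Swath width ≈ 2h·tan(θ/2) = 2 × 920 × tan(2.6°) = 83.6 km.

83.6 km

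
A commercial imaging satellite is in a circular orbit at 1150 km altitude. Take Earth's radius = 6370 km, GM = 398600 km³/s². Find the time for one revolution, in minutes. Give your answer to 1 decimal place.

Semi-major axis a = 6370 + 1150 = 7520 km. Period T = 2π√(a³/μ) = 2π√(7520³/398600) = 6489.9 s = 108.16 min.

108.2 min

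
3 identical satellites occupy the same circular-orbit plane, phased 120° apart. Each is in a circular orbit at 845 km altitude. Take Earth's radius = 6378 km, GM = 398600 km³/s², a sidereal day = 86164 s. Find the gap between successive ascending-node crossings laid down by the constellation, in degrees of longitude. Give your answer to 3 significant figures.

Semi-major axis a = 6378 + 845 = 7223 km. Period T = 2π√(a³/μ) = 2π√(7223³/398600) = 6109.2 s = 101.82 min.
Single-satellite node shift = (6109.2/86164) × 360° = 25.52°.
With 3 satellites evenly phased, successive equator crossings are 25.52/3 = 8.508° apart.

8.51°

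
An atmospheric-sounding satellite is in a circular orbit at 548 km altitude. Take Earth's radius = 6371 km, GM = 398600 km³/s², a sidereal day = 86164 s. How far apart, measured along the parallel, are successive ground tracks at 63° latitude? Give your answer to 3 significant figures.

Semi-major axis a = 6371 + 548 = 6919 km. Period T = 2π√(a³/μ) = 2π√(6919³/398600) = 5727.6 s = 95.46 min.
Node shift per orbit = (5727.6/86164) × 360° = 23.93°.
Equatorial spacing = 23.93 × 111.2 km/° = 2661 km.
At 63° latitude, spacing = 2661 × cos(63°) = 1208 km.

1210 km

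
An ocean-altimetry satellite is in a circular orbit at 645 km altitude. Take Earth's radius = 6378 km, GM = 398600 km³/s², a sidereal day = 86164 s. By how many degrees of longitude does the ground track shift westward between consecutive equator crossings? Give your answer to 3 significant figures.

Semi-major axis a = 6378 + 645 = 7023 km. Period T = 2π√(a³/μ) = 2π√(7023³/398600) = 5857.3 s = 97.62 min.
During one orbit Earth rotates (5857.3 / 86164) × 360° = 24.47°.

24.5°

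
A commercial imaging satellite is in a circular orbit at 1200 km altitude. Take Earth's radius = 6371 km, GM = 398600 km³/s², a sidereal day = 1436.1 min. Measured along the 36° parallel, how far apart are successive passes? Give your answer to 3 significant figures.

Semi-major axis a = 6371 + 1200 = 7571 km. Period T = 2π√(a³/μ) = 2π√(7571³/398600) = 6556.0 s = 109.27 min.
Node shift per orbit = (6556.0/86166) × 360° = 27.39°.
Equatorial spacing = 27.39 × 111.2 km/° = 3046 km.
At 36° latitude, spacing = 3046 × cos(36°) = 2464 km.

2460 km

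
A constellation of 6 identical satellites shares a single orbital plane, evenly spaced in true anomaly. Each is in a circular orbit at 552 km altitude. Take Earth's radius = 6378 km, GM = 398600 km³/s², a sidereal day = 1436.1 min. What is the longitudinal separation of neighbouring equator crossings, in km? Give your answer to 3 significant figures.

Semi-major axis a = 6378 + 552 = 6930 km. Period T = 2π√(a³/μ) = 2π√(6930³/398600) = 5741.3 s = 95.69 min.
Single-satellite node shift = (5741.3/86166) × 360° = 23.99°.
With 6 satellites evenly phased, successive equator crossings are 23.99/6 = 3.998° apart.
That is 3.998 × 111.3 = 445 km at the equator.

445 km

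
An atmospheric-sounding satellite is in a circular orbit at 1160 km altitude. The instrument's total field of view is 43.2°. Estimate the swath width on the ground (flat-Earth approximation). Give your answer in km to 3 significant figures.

919 km

Half-angle = 43.2°/2 = 21.6°.
Swath width ≈ 2h·tan(θ/2) = 2 × 1160 × tan(21.6°) = 918.6 km.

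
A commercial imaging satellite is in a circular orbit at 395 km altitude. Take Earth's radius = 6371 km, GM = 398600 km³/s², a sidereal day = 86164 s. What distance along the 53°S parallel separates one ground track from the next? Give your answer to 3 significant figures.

1550 km

Semi-major axis a = 6371 + 395 = 6766 km. Period T = 2π√(a³/μ) = 2π√(6766³/398600) = 5538.7 s = 92.31 min.
Node shift per orbit = (5538.7/86164) × 360° = 23.14°.
Equatorial spacing = 23.14 × 111.2 km/° = 2573 km.
At 53° latitude, spacing = 2573 × cos(53°) = 1549 km.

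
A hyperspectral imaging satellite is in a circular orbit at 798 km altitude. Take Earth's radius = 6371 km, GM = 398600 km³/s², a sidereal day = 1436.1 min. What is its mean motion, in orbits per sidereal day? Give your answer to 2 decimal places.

Semi-major axis a = 6371 + 798 = 7169 km. Period T = 2π√(a³/μ) = 2π√(7169³/398600) = 6040.9 s = 100.68 min.
Orbits per sidereal day = 86166 / 6040.9 = 14.264.

14.26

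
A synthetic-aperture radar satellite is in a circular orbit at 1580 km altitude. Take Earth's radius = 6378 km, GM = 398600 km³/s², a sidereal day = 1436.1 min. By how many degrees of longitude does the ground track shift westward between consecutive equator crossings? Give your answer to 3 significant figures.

Semi-major axis a = 6378 + 1580 = 7958 km. Period T = 2π√(a³/μ) = 2π√(7958³/398600) = 7065.1 s = 117.75 min.
During one orbit Earth rotates (7065.1 / 86166) × 360° = 29.52°.

29.5°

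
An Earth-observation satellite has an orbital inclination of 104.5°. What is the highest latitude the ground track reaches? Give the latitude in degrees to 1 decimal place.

Retrograde orbit: the ground track reaches ±(180° − i) = ±(180 − 104.5) = ±75.5°.

75.5°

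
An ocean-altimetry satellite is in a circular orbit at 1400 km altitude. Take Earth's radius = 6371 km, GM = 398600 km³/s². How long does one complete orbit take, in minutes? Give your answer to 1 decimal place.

113.6 min

Semi-major axis a = 6371 + 1400 = 7771 km. Period T = 2π√(a³/μ) = 2π√(7771³/398600) = 6817.5 s = 113.63 min.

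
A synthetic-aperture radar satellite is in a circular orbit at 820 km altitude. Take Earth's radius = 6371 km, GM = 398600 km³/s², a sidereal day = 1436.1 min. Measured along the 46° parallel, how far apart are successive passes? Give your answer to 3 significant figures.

Semi-major axis a = 6371 + 820 = 7191 km. Period T = 2π√(a³/μ) = 2π√(7191³/398600) = 6068.7 s = 101.14 min.
Node shift per orbit = (6068.7/86166) × 360° = 25.35°.
Equatorial spacing = 25.35 × 111.2 km/° = 2819 km.
At 46° latitude, spacing = 2819 × cos(46°) = 1958 km.

1960 km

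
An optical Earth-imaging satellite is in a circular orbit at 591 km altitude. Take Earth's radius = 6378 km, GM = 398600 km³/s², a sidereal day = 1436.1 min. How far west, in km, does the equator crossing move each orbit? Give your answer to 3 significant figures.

Semi-major axis a = 6378 + 591 = 6969 km. Period T = 2π√(a³/μ) = 2π√(6969³/398600) = 5789.8 s = 96.50 min.
During one orbit Earth rotates (5789.8 / 86166) × 360° = 24.19°.
At the equator that is 24.19° × (2π·6378/360) km/° = 24.19 × 111.3 = 2693 km.

2690 km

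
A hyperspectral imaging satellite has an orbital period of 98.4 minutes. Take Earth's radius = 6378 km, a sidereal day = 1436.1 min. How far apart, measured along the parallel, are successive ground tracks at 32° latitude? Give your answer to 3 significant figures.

2330 km

T = 98.4 min = 5904.0 s.
Node shift per orbit = (5904.0/86166) × 360° = 24.67°.
Equatorial spacing = 24.67 × 111.3 km/° = 2746 km.
At 32° latitude, spacing = 2746 × cos(32°) = 2329 km.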